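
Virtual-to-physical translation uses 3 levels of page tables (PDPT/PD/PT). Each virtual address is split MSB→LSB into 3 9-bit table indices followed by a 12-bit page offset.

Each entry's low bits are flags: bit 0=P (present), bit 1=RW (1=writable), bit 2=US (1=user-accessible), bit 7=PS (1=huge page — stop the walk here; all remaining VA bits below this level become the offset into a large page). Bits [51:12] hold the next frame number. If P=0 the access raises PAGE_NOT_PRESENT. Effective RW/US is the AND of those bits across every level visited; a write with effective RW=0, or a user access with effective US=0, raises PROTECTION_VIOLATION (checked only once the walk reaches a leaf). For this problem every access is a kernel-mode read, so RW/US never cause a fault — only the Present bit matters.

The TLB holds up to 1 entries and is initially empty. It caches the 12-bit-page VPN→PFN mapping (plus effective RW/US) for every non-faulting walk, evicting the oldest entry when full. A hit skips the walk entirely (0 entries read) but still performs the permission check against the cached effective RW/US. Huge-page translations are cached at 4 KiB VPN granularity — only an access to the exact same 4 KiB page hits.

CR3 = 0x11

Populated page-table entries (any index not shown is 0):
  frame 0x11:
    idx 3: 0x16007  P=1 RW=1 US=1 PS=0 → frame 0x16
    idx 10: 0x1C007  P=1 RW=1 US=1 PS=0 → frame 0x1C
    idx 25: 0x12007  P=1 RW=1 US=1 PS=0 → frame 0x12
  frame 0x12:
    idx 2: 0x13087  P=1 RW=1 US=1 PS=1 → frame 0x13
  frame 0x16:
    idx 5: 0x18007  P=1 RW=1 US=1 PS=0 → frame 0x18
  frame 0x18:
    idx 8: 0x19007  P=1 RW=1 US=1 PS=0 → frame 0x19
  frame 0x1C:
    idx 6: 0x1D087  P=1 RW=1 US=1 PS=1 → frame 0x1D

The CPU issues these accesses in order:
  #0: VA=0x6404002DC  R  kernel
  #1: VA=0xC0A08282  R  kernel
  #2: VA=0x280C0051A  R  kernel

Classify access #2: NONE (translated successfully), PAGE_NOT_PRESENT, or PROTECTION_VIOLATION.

Trace:
#0 VA=0x6404002DC (r,kernel):
  [0] read 0x11 idx=25: raw=0x12007 flags P=1 W=1 U=1 S=0
  [1] read 0x12 idx=2: raw=0x13087 flags P=1 W=1 U=1 S=1
  → PA=0x132DC (huge @L1)  (2 entries read)
#1 VA=0xC0A08282 (r,kernel):
  [0] read 0x11 idx=3: raw=0x16007 flags P=1 W=1 U=1 S=0
  [1] read 0x16 idx=5: raw=0x18007 flags P=1 W=1 U=1 S=0
  [2] read 0x18 idx=8: raw=0x19007 flags P=1 W=1 U=1 S=0
  → PA=0x19282  (3 entries read)
#2 VA=0x280C0051A (r,kernel):
  [0] read 0x11 idx=10: raw=0x1C007 flags P=1 W=1 U=1 S=0
  [1] read 0x1C idx=6: raw=0x1D087 flags P=1 W=1 U=1 S=1
  → PA=0x1D51A (huge @L1)  (2 entries read)

Access #2 fault: NONE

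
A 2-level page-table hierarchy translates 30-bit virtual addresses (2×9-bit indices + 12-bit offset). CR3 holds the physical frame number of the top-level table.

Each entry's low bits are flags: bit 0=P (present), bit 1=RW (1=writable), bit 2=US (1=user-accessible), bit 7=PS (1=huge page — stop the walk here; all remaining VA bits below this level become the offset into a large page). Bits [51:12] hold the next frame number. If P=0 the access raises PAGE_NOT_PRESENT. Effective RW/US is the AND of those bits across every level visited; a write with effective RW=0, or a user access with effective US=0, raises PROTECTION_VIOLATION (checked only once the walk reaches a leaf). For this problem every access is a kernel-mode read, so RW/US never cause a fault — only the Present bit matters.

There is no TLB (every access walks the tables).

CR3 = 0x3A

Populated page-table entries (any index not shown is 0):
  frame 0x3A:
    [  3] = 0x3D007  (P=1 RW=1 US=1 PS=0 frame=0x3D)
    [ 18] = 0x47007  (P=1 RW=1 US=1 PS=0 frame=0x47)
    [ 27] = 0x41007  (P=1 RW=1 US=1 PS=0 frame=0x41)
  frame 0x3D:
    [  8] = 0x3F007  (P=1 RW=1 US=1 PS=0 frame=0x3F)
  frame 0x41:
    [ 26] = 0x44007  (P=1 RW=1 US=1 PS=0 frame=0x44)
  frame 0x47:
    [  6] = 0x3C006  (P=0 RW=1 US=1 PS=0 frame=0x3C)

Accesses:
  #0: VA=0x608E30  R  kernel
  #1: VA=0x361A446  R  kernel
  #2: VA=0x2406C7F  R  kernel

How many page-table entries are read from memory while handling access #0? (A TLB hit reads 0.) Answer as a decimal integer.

Walk each access:
#0 VA=0x608E30 (r,kernel):
  lvl0: tbl 0x3A, slot 3 ⇒ 0x3D007 (P1/RW1/US1/PS0)
  lvl1: tbl 0x3D, slot 8 ⇒ 0x3F007 (P1/RW1/US1/PS0)
  → PA=0x3FE30  (2 entries read)
#1 VA=0x361A446 (r,kernel):
  lvl0: tbl 0x3A, slot 27 ⇒ 0x41007 (P1/RW1/US1/PS0)
  lvl1: tbl 0x41, slot 26 ⇒ 0x44007 (P1/RW1/US1/PS0)
  → PA=0x44446  (2 entries read)
#2 VA=0x2406C7F (r,kernel):
  lvl0: tbl 0x3A, slot 18 ⇒ 0x47007 (P1/RW1/US1/PS0)
  lvl1: tbl 0x47, slot 6 ⇒ 0x3C006 (P0/RW1/US1/PS0)
  ⇒ fault: PAGE_NOT_PRESENT  — 2 lookups

Entries read for #0: 2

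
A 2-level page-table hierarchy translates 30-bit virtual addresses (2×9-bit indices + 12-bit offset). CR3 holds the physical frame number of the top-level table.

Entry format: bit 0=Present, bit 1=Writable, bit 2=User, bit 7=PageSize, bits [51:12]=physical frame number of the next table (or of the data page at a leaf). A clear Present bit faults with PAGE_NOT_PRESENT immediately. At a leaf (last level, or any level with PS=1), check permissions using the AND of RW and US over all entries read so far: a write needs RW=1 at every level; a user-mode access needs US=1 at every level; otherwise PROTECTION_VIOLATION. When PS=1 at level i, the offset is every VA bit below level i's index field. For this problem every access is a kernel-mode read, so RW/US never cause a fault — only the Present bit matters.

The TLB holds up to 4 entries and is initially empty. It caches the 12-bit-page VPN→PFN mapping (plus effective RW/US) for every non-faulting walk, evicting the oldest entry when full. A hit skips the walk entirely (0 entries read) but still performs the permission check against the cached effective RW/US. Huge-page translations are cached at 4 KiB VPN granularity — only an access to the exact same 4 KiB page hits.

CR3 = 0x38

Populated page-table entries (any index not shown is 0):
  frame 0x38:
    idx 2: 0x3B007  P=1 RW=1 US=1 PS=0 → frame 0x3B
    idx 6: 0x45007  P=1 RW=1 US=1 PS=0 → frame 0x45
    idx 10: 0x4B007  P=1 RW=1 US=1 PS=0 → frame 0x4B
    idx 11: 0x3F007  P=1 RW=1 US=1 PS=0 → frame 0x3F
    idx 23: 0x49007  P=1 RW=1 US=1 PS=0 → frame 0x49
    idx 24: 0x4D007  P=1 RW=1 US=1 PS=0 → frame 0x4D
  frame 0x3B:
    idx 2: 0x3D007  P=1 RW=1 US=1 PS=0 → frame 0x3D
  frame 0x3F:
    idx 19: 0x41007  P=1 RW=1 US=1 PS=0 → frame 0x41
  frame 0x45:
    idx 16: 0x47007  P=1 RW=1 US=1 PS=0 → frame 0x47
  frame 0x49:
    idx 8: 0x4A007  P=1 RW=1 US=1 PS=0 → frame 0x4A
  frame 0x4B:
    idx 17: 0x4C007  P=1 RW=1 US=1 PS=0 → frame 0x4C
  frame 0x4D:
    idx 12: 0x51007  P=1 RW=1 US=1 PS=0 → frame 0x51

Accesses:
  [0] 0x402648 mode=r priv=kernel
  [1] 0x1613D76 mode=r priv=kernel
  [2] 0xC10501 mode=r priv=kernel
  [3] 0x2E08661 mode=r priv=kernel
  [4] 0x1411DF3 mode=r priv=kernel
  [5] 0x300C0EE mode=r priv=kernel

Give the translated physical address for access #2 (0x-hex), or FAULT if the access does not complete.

Per-access translation:
#0 VA=0x402648 (r,kernel):
  lvl0: tbl 0x38, slot 2 ⇒ 0x3B007 (P1/RW1/US1/PS0)
  lvl1: tbl 0x3B, slot 2 ⇒ 0x3D007 (P1/RW1/US1/PS0)
  → PA=0x3D648  (2 entries read)
#1 VA=0x1613D76 (r,kernel):
  lvl0: tbl 0x38, slot 11 ⇒ 0x3F007 (P1/RW1/US1/PS0)
  lvl1: tbl 0x3F, slot 19 ⇒ 0x41007 (P1/RW1/US1/PS0)
  → PA=0x41D76  (2 entries read)
#2 VA=0xC10501 (r,kernel):
  lvl0: tbl 0x38, slot 6 ⇒ 0x45007 (P1/RW1/US1/PS0)
  lvl1: tbl 0x45, slot 16 ⇒ 0x47007 (P1/RW1/US1/PS0)
  → PA=0x47501  (2 entries read)
#3 VA=0x2E08661 (r,kernel):
  lvl0: tbl 0x38, slot 23 ⇒ 0x49007 (P1/RW1/US1/PS0)
  lvl1: tbl 0x49, slot 8 ⇒ 0x4A007 (P1/RW1/US1/PS0)
  → PA=0x4A661  (2 entries read)
#4 VA=0x1411DF3 (r,kernel):
  lvl0: tbl 0x38, slot 10 ⇒ 0x4B007 (P1/RW1/US1/PS0)
  lvl1: tbl 0x4B, slot 17 ⇒ 0x4C007 (P1/RW1/US1/PS0)
  → PA=0x4CDF3  (2 entries read)
#5 VA=0x300C0EE (r,kernel):
  lvl0: tbl 0x38, slot 24 ⇒ 0x4D007 (P1/RW1/US1/PS0)
  lvl1: tbl 0x4D, slot 12 ⇒ 0x51007 (P1/RW1/US1/PS0)
  → PA=0x510EE  (2 entries read)

Access #2 PA: 0x47501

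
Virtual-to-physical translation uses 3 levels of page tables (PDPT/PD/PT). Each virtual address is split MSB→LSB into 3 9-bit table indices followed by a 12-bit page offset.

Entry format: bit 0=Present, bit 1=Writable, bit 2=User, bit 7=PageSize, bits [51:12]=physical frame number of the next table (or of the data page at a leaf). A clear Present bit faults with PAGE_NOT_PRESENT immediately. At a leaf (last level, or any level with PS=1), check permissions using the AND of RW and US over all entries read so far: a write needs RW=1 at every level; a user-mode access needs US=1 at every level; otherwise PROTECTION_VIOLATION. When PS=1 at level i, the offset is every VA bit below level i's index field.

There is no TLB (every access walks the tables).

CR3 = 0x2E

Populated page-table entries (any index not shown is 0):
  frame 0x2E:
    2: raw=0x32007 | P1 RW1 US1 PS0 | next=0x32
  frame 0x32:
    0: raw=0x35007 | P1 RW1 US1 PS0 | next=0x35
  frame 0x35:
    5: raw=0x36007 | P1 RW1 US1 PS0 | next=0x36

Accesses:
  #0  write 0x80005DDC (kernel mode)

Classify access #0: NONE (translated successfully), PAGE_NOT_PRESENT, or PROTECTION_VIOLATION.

Walk each access:
#0 VA=0x80005DDC (w,kernel):
  lvl0: tbl 0x2E, slot 2 ⇒ 0x32007 (P1/RW1/US1/PS0)
  lvl1: tbl 0x32, slot 0 ⇒ 0x35007 (P1/RW1/US1/PS0)
  lvl2: tbl 0x35, slot 5 ⇒ 0x36007 (P1/RW1/US1/PS0)
  ⇒ phys 0x36DDC  [3 reads]

Access #0 fault: NONE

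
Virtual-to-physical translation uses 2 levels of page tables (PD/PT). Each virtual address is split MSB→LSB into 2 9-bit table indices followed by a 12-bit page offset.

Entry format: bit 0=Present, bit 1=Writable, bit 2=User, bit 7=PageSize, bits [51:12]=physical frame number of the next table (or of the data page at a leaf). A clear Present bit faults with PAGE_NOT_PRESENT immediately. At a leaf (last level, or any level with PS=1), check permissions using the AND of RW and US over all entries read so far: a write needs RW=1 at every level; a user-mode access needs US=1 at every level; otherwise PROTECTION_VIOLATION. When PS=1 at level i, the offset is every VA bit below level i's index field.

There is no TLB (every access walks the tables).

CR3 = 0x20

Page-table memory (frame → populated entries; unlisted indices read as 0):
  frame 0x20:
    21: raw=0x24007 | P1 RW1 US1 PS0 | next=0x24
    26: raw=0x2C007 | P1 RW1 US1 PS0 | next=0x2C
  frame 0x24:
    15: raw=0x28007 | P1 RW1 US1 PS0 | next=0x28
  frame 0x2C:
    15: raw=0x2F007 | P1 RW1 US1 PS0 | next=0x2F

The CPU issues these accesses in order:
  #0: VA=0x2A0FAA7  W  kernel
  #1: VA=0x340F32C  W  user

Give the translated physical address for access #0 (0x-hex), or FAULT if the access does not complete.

Per-access translation:
#0 VA=0x2A0FAA7 (w,kernel):
  L0: frame=0x20 idx=21 entry=0x24007 [P=1 RW=1 US=1 PS=0]
  L1: frame=0x24 idx=15 entry=0x28007 [P=1 RW=1 US=1 PS=0]
  ⇒ phys 0x28AA7  [2 reads]
#1 VA=0x340F32C (w,user):
  L0: frame=0x20 idx=26 entry=0x2C007 [P=1 RW=1 US=1 PS=0]
  L1: frame=0x2C idx=15 entry=0x2F007 [P=1 RW=1 US=1 PS=0]
  ⇒ phys 0x2F32C  [2 reads]

Access #0 PA: 0x28AA7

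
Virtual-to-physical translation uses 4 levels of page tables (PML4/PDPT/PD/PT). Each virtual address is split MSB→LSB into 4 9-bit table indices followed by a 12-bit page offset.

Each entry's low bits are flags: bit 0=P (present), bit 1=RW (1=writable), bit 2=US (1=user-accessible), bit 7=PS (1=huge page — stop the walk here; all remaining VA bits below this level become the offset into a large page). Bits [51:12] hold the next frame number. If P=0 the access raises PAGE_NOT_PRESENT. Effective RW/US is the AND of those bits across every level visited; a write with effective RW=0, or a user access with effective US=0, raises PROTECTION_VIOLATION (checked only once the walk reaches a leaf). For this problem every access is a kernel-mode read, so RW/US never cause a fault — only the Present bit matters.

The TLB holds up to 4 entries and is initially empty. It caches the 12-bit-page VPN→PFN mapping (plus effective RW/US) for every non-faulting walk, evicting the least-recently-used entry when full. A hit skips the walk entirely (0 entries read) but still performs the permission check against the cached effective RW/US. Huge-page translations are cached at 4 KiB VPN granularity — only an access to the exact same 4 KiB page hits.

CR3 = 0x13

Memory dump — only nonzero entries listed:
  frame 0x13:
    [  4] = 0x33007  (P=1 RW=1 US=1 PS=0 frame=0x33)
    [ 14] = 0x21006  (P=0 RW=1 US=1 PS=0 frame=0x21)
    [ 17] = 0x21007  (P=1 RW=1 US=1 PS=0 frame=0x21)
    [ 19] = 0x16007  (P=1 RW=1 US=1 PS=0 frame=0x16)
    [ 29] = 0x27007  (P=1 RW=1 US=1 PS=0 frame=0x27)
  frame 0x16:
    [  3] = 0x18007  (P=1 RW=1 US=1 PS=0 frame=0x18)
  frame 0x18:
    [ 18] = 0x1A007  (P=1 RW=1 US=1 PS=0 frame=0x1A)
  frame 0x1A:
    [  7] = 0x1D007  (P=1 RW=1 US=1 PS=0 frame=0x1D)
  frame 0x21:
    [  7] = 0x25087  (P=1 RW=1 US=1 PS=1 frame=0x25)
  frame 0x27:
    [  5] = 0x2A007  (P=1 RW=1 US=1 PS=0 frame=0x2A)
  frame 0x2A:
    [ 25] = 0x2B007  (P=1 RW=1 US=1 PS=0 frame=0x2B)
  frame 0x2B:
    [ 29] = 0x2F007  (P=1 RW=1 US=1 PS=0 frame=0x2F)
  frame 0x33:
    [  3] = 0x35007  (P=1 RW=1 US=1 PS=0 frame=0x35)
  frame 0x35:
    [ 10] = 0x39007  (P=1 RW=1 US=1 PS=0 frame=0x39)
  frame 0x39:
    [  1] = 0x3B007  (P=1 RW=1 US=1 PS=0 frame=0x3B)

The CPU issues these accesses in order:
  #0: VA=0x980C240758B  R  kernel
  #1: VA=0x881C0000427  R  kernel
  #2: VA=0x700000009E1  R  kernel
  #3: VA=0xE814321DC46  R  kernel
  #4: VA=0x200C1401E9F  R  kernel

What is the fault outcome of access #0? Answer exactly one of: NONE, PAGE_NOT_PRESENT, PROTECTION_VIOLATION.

Trace:
#0 VA=0x980C240758B (r,kernel):
  [0] read 0x13 idx=19: raw=0x16007 flags P=1 W=1 U=1 S=0
  [1] read 0x16 idx=3: raw=0x18007 flags P=1 W=1 U=1 S=0
  [2] read 0x18 idx=18: raw=0x1A007 flags P=1 W=1 U=1 S=0
  [3] read 0x1A idx=7: raw=0x1D007 flags P=1 W=1 U=1 S=0
  ✓ 0x1D58B  — 4 lookups
#1 VA=0x881C0000427 (r,kernel):
  [0] read 0x13 idx=17: raw=0x21007 flags P=1 W=1 U=1 S=0
  [1] read 0x21 idx=7: raw=0x25087 flags P=1 W=1 U=1 S=1
  ✓ 0x25427 (huge @L1)  — 2 lookups
#2 VA=0x700000009E1 (r,kernel):
  [0] read 0x13 idx=14: raw=0x21006 flags P=0 W=1 U=1 S=0
  → PAGE_NOT_PRESENT  (1 entries read)
#3 VA=0xE814321DC46 (r,kernel):
  [0] read 0x13 idx=29: raw=0x27007 flags P=1 W=1 U=1 S=0
  [1] read 0x27 idx=5: raw=0x2A007 flags P=1 W=1 U=1 S=0
  [2] read 0x2A idx=25: raw=0x2B007 flags P=1 W=1 U=1 S=0
  [3] read 0x2B idx=29: raw=0x2F007 flags P=1 W=1 U=1 S=0
  ✓ 0x2FC46  — 4 lookups
#4 VA=0x200C1401E9F (r,kernel):
  [0] read 0x13 idx=4: raw=0x33007 flags P=1 W=1 U=1 S=0
  [1] read 0x33 idx=3: raw=0x35007 flags P=1 W=1 U=1 S=0
  [2] read 0x35 idx=10: raw=0x39007 flags P=1 W=1 U=1 S=0
  [3] read 0x39 idx=1: raw=0x3B007 flags P=1 W=1 U=1 S=0
  ✓ 0x3BE9F  — 4 lookups

Access #0 fault: NONE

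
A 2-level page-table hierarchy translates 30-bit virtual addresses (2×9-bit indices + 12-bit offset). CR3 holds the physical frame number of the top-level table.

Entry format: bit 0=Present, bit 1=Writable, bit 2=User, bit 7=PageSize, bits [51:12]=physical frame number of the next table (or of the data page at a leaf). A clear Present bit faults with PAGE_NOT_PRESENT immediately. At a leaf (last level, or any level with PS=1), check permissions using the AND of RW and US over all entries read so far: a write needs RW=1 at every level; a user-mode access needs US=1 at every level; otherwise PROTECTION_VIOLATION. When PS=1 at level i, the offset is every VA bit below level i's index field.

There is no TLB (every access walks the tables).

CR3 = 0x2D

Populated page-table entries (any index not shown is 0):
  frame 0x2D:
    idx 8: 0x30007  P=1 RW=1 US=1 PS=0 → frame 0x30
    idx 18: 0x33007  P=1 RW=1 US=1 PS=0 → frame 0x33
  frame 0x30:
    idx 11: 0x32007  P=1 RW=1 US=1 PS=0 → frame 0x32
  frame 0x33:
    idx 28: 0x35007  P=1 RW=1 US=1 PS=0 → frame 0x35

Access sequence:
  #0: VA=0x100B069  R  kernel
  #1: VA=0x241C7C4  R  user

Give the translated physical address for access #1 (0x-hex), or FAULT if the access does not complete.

Trace:
#0 VA=0x100B069 (r,kernel):
  [0] read 0x2D idx=8: raw=0x30007 flags P=1 W=1 U=1 S=0
  [1] read 0x30 idx=11: raw=0x32007 flags P=1 W=1 U=1 S=0
  → PA=0x32069  (2 entries read)
#1 VA=0x241C7C4 (r,user):
  [0] read 0x2D idx=18: raw=0x33007 flags P=1 W=1 U=1 S=0
  [1] read 0x33 idx=28: raw=0x35007 flags P=1 W=1 U=1 S=0
  → PA=0x357C4  (2 entries read)

Access #1 PA: 0x357C4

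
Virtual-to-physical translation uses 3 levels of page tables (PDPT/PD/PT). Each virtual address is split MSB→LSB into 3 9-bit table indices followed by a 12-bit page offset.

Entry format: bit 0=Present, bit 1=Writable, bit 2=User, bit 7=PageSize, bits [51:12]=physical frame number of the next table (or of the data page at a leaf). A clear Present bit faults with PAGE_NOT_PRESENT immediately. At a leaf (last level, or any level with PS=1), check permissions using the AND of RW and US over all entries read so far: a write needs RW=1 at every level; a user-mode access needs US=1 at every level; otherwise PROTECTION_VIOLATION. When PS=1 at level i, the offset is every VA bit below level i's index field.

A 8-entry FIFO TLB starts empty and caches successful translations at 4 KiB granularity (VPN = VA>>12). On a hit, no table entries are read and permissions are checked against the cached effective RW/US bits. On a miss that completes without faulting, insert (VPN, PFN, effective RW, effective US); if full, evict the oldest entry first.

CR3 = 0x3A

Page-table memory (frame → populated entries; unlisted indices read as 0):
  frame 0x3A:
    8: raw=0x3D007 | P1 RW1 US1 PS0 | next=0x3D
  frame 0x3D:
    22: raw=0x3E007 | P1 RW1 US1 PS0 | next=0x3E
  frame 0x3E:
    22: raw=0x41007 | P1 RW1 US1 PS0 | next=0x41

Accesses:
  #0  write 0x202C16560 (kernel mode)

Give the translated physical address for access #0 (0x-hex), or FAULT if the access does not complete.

Trace:
#0 VA=0x202C16560 (w,kernel):
  L0 @0x3A[8] → 0x3D007  P=1,RW=1,US=1,PS=0
  L1 @0x3D[22] → 0x3E007  P=1,RW=1,US=1,PS=0
  L2 @0x3E[22] → 0x41007  P=1,RW=1,US=1,PS=0
  → PA=0x41560  (3 entries read)

Access #0 PA: 0x41560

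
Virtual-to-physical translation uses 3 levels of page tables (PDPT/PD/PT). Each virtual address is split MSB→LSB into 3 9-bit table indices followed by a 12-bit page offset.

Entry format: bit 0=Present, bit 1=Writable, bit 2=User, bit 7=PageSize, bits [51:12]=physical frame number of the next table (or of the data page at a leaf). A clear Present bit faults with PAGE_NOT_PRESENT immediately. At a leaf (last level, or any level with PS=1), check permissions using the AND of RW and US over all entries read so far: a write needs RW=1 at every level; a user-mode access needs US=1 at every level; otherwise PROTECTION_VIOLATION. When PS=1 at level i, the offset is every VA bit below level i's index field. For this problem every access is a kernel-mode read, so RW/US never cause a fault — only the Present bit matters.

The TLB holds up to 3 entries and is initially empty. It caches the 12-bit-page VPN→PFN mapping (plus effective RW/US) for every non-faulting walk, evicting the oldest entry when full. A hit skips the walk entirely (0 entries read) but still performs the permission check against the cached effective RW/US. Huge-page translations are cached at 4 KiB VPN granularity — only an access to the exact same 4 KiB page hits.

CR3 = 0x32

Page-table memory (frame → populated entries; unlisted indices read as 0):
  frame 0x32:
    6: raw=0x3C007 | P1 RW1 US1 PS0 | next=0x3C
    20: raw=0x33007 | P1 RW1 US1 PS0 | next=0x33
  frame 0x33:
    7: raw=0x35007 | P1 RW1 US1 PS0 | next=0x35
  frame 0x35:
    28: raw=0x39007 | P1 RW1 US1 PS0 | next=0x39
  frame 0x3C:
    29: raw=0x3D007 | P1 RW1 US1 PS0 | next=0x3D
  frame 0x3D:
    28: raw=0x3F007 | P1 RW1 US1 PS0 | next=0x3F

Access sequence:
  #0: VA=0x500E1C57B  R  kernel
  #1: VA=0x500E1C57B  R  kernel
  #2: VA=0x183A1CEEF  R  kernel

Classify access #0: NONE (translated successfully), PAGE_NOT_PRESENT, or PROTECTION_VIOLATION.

Walk each access:
#0 VA=0x500E1C57B (r,kernel):
  L0 @0x32[20] → 0x33007  P=1,RW=1,US=1,PS=0
  L1 @0x33[7] → 0x35007  P=1,RW=1,US=1,PS=0
  L2 @0x35[28] → 0x39007  P=1,RW=1,US=1,PS=0
  → PA=0x3957B  (3 entries read)
#1 VA=0x500E1C57B (r,kernel):
  TLB hit vpn=0x500E1C → PA=0x3957B
#2 VA=0x183A1CEEF (r,kernel):
  L0 @0x32[6] → 0x3C007  P=1,RW=1,US=1,PS=0
  L1 @0x3C[29] → 0x3D007  P=1,RW=1,US=1,PS=0
  L2 @0x3D[28] → 0x3F007  P=1,RW=1,US=1,PS=0
  → PA=0x3FEEF  (3 entries read)

Access #0 fault: NONE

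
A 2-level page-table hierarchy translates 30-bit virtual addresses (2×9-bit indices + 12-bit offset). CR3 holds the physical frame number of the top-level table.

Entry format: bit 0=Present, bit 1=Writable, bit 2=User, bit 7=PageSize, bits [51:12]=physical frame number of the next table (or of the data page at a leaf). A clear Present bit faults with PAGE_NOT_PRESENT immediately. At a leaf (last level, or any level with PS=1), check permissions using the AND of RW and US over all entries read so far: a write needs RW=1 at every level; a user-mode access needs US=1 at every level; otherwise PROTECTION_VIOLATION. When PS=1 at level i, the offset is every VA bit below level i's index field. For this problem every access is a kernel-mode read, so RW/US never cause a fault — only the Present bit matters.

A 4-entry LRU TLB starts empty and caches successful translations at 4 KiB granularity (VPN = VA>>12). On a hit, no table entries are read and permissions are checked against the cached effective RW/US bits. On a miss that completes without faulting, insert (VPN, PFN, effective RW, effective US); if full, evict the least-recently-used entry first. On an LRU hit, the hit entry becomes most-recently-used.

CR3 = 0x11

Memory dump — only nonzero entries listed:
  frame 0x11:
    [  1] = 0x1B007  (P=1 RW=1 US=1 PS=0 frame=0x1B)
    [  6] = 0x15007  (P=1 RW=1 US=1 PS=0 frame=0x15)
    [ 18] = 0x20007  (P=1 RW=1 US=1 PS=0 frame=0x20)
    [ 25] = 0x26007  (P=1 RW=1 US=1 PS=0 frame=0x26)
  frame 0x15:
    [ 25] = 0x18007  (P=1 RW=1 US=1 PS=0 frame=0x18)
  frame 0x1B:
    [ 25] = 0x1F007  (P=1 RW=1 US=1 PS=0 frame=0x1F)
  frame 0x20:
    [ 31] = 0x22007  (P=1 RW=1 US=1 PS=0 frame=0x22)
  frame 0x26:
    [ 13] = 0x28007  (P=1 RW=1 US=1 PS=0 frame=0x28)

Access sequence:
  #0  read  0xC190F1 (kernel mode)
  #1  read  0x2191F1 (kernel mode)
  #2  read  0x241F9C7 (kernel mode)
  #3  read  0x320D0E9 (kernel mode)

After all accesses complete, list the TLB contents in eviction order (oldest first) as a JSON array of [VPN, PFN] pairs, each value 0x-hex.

Walk each access:
#0 VA=0xC190F1 (r,kernel):
  L0: frame=0x11 idx=6 entry=0x15007 [P=1 RW=1 US=1 PS=0]
  L1: frame=0x15 idx=25 entry=0x18007 [P=1 RW=1 US=1 PS=0]
  ✓ 0x180F1  — 2 lookups
#1 VA=0x2191F1 (r,kernel):
  L0: frame=0x11 idx=1 entry=0x1B007 [P=1 RW=1 US=1 PS=0]
  L1: frame=0x1B idx=25 entry=0x1F007 [P=1 RW=1 US=1 PS=0]
  ✓ 0x1F1F1  — 2 lookups
#2 VA=0x241F9C7 (r,kernel):
  L0: frame=0x11 idx=18 entry=0x20007 [P=1 RW=1 US=1 PS=0]
  L1: frame=0x20 idx=31 entry=0x22007 [P=1 RW=1 US=1 PS=0]
  ✓ 0x229C7  — 2 lookups
#3 VA=0x320D0E9 (r,kernel):
  L0: frame=0x11 idx=25 entry=0x26007 [P=1 RW=1 US=1 PS=0]
  L1: frame=0x26 idx=13 entry=0x28007 [P=1 RW=1 US=1 PS=0]
  ✓ 0x280E9  — 2 lookups

TLB: [["0xC19", "0x18"], ["0x219", "0x1F"], ["0x241F", "0x22"], ["0x320D", "0x28"]]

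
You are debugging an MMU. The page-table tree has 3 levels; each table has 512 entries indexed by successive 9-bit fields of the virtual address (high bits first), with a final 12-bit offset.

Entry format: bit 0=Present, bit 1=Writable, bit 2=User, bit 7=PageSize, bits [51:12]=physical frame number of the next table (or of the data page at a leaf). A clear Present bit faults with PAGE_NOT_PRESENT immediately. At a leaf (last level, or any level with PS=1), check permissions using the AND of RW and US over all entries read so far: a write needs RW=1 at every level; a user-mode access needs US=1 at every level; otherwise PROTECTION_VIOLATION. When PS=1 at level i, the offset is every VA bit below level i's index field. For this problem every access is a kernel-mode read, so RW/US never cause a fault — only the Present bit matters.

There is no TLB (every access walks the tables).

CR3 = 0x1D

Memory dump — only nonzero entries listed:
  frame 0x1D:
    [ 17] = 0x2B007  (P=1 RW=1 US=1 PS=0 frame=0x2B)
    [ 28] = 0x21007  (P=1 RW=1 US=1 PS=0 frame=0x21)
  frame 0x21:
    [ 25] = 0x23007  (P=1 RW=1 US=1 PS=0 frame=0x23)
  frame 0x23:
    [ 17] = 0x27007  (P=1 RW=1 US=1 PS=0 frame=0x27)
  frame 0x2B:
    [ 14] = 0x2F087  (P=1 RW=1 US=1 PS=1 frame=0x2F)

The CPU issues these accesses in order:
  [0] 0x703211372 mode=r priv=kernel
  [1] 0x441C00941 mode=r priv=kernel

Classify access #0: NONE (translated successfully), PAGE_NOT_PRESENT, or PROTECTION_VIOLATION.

Walk each access:
#0 VA=0x703211372 (r,kernel):
  L0 @0x1D[28] → 0x21007  P=1,RW=1,US=1,PS=0
  L1 @0x21[25] → 0x23007  P=1,RW=1,US=1,PS=0
  L2 @0x23[17] → 0x27007  P=1,RW=1,US=1,PS=0
  → PA=0x27372  (3 entries read)
#1 VA=0x441C00941 (r,kernel):
  L0 @0x1D[17] → 0x2B007  P=1,RW=1,US=1,PS=0
  L1 @0x2B[14] → 0x2F087  P=1,RW=1,US=1,PS=1
  → PA=0x2F941 (huge @L1)  (2 entries read)

Access #0 fault: NONE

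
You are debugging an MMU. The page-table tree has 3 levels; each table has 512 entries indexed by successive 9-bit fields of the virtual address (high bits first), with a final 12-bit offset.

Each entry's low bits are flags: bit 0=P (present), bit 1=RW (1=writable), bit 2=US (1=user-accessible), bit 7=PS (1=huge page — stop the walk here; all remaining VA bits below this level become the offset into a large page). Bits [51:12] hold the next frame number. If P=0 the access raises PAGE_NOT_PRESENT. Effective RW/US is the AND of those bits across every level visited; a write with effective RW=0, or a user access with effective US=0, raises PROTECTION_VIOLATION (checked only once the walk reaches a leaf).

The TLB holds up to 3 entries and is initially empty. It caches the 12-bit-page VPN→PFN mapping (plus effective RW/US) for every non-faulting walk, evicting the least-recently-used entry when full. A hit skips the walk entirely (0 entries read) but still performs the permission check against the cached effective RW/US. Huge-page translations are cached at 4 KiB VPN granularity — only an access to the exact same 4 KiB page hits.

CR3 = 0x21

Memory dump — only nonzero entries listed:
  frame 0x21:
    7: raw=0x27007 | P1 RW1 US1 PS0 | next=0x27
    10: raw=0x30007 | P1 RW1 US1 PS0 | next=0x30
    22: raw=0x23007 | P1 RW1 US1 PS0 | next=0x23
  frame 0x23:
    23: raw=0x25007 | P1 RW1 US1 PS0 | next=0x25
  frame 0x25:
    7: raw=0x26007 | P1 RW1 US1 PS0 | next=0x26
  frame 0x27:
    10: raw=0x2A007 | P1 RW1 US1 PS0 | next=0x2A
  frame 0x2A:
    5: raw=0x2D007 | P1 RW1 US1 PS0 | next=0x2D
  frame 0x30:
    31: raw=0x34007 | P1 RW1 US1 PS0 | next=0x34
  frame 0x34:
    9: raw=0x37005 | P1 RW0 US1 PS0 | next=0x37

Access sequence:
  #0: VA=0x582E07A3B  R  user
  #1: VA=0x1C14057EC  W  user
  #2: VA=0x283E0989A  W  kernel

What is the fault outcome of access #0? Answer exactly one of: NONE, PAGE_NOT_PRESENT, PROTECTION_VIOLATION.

Trace:
#0 VA=0x582E07A3B (r,user):
  L0 @0x21[22] → 0x23007  P=1,RW=1,US=1,PS=0
  L1 @0x23[23] → 0x25007  P=1,RW=1,US=1,PS=0
  L2 @0x25[7] → 0x26007  P=1,RW=1,US=1,PS=0
  ⇒ phys 0x26A3B  [3 reads]
#1 VA=0x1C14057EC (w,user):
  L0 @0x21[7] → 0x27007  P=1,RW=1,US=1,PS=0
  L1 @0x27[10] → 0x2A007  P=1,RW=1,US=1,PS=0
  L2 @0x2A[5] → 0x2D007  P=1,RW=1,US=1,PS=0
  ⇒ phys 0x2D7EC  [3 reads]
#2 VA=0x283E0989A (w,kernel):
  L0 @0x21[10] → 0x30007  P=1,RW=1,US=1,PS=0
  L1 @0x30[31] → 0x34007  P=1,RW=1,US=1,PS=0
  L2 @0x34[9] → 0x37005  P=1,RW=0,US=1,PS=0
  ✗ PROTECTION_VIOLATION  [3 reads]

Access #0 fault: NONE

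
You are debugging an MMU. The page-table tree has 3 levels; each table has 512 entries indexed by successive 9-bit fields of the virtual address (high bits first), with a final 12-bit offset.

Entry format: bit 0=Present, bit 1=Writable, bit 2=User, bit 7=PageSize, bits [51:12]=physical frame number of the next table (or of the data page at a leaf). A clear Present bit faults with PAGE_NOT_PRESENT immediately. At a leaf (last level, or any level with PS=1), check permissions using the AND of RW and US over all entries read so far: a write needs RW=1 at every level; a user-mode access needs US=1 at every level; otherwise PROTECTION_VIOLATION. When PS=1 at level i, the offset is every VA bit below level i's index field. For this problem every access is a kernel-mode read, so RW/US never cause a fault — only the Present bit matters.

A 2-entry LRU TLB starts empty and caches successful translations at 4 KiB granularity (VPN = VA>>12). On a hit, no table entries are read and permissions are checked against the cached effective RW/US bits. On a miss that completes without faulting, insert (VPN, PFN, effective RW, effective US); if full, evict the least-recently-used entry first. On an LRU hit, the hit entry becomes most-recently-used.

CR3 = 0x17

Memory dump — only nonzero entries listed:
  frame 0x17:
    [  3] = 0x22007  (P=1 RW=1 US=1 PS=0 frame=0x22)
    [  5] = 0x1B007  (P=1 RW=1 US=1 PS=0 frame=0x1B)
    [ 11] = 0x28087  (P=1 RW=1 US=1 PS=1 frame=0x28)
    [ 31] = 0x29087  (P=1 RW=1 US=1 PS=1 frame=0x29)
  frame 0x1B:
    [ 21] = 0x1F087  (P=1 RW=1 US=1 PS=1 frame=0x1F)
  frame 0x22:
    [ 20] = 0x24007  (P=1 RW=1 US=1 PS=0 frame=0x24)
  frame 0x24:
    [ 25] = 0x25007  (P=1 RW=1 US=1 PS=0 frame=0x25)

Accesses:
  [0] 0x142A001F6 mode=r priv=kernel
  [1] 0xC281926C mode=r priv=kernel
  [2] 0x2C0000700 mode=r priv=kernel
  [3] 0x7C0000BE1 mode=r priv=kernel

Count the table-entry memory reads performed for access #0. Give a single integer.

Trace:
#0 VA=0x142A001F6 (r,kernel):
  L0 @0x17[5] → 0x1B007  P=1,RW=1,US=1,PS=0
  L1 @0x1B[21] → 0x1F087  P=1,RW=1,US=1,PS=1
  ⇒ phys 0x1F1F6 (huge @L1)  [2 reads]
#1 VA=0xC281926C (r,kernel):
  L0 @0x17[3] → 0x22007  P=1,RW=1,US=1,PS=0
  L1 @0x22[20] → 0x24007  P=1,RW=1,US=1,PS=0
  L2 @0x24[25] → 0x25007  P=1,RW=1,US=1,PS=0
  ⇒ phys 0x2526C  [3 reads]
#2 VA=0x2C0000700 (r,kernel):
  L0 @0x17[11] → 0x28087  P=1,RW=1,US=1,PS=1
  ⇒ phys 0x28700 (huge @L0)  [1 reads]
#3 VA=0x7C0000BE1 (r,kernel):
  L0 @0x17[31] → 0x29087  P=1,RW=1,US=1,PS=1
  ⇒ phys 0x29BE1 (huge @L0)  [1 reads]

Entries read for #0: 2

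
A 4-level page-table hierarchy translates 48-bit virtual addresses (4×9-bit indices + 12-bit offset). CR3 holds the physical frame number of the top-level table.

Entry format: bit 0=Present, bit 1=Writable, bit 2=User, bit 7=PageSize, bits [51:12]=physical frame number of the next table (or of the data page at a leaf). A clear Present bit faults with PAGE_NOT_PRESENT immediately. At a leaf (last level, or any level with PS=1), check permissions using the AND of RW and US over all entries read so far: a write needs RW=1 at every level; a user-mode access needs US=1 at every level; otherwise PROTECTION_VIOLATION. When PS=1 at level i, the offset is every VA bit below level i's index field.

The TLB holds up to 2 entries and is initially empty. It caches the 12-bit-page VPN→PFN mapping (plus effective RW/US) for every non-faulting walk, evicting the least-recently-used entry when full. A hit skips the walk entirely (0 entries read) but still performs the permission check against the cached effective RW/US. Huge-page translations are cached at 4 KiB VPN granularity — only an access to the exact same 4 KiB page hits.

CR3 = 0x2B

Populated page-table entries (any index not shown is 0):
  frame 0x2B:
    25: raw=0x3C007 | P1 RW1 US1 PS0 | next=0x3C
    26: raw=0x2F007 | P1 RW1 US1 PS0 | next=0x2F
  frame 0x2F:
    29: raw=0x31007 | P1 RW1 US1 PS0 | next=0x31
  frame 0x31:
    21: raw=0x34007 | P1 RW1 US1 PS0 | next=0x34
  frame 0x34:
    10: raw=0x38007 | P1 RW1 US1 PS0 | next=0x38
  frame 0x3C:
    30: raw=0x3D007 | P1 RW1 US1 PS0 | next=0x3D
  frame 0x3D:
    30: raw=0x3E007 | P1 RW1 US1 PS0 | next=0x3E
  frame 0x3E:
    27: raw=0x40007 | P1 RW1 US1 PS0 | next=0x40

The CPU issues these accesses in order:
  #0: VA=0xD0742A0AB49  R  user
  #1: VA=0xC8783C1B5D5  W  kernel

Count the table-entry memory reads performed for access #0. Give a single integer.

Walk each access:
#0 VA=0xD0742A0AB49 (r,user):
  [0] read 0x2B idx=26: raw=0x2F007 flags P=1 W=1 U=1 S=0
  [1] read 0x2F idx=29: raw=0x31007 flags P=1 W=1 U=1 S=0
  [2] read 0x31 idx=21: raw=0x34007 flags P=1 W=1 U=1 S=0
  [3] read 0x34 idx=10: raw=0x38007 flags P=1 W=1 U=1 S=0
  ✓ 0x38B49  — 4 lookups
#1 VA=0xC8783C1B5D5 (w,kernel):
  [0] read 0x2B idx=25: raw=0x3C007 flags P=1 W=1 U=1 S=0
  [1] read 0x3C idx=30: raw=0x3D007 flags P=1 W=1 U=1 S=0
  [2] read 0x3D idx=30: raw=0x3E007 flags P=1 W=1 U=1 S=0
  [3] read 0x3E idx=27: raw=0x40007 flags P=1 W=1 U=1 S=0
  ✓ 0x405D5  — 4 lookups

Entries read for #0: 4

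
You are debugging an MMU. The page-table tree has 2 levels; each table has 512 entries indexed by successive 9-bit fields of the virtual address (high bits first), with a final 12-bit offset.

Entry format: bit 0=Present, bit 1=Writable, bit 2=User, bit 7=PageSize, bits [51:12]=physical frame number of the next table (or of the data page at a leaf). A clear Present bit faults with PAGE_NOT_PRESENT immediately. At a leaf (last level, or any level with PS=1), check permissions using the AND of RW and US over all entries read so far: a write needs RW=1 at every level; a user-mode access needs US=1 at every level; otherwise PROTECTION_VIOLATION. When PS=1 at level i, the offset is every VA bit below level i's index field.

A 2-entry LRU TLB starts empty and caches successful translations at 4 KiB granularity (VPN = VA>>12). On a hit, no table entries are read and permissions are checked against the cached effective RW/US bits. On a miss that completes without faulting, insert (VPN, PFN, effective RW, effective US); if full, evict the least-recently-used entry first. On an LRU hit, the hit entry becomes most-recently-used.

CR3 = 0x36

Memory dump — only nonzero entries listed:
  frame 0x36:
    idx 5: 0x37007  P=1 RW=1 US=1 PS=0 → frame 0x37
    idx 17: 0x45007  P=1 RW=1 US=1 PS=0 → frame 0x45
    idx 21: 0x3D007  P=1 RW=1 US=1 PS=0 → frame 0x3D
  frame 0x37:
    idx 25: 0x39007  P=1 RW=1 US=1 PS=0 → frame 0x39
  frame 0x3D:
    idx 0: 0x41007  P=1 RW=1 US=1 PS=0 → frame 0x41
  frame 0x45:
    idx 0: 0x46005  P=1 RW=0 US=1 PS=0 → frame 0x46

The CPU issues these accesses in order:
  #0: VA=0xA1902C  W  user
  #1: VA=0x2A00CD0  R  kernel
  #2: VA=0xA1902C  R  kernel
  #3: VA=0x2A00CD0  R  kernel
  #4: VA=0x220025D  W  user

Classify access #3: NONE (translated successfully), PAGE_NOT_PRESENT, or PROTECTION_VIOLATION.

Walk each access:
#0 VA=0xA1902C (w,user):
  lvl0: tbl 0x36, slot 5 ⇒ 0x37007 (P1/RW1/US1/PS0)
  lvl1: tbl 0x37, slot 25 ⇒ 0x39007 (P1/RW1/US1/PS0)
  ✓ 0x3902C  — 2 lookups
#1 VA=0x2A00CD0 (r,kernel):
  lvl0: tbl 0x36, slot 21 ⇒ 0x3D007 (P1/RW1/US1/PS0)
  lvl1: tbl 0x3D, slot 0 ⇒ 0x41007 (P1/RW1/US1/PS0)
  ✓ 0x41CD0  — 2 lookups
#2 VA=0xA1902C (r,kernel):
  TLB hit vpn=0xA19 → PA=0x3902C
#3 VA=0x2A00CD0 (r,kernel):
  TLB hit vpn=0x2A00 → PA=0x41CD0
#4 VA=0x220025D (w,user):
  lvl0: tbl 0x36, slot 17 ⇒ 0x45007 (P1/RW1/US1/PS0)
  lvl1: tbl 0x45, slot 0 ⇒ 0x46005 (P1/RW0/US1/PS0)
  ⇒ fault: PROTECTION_VIOLATION  — 2 lookups

Access #3 fault: NONE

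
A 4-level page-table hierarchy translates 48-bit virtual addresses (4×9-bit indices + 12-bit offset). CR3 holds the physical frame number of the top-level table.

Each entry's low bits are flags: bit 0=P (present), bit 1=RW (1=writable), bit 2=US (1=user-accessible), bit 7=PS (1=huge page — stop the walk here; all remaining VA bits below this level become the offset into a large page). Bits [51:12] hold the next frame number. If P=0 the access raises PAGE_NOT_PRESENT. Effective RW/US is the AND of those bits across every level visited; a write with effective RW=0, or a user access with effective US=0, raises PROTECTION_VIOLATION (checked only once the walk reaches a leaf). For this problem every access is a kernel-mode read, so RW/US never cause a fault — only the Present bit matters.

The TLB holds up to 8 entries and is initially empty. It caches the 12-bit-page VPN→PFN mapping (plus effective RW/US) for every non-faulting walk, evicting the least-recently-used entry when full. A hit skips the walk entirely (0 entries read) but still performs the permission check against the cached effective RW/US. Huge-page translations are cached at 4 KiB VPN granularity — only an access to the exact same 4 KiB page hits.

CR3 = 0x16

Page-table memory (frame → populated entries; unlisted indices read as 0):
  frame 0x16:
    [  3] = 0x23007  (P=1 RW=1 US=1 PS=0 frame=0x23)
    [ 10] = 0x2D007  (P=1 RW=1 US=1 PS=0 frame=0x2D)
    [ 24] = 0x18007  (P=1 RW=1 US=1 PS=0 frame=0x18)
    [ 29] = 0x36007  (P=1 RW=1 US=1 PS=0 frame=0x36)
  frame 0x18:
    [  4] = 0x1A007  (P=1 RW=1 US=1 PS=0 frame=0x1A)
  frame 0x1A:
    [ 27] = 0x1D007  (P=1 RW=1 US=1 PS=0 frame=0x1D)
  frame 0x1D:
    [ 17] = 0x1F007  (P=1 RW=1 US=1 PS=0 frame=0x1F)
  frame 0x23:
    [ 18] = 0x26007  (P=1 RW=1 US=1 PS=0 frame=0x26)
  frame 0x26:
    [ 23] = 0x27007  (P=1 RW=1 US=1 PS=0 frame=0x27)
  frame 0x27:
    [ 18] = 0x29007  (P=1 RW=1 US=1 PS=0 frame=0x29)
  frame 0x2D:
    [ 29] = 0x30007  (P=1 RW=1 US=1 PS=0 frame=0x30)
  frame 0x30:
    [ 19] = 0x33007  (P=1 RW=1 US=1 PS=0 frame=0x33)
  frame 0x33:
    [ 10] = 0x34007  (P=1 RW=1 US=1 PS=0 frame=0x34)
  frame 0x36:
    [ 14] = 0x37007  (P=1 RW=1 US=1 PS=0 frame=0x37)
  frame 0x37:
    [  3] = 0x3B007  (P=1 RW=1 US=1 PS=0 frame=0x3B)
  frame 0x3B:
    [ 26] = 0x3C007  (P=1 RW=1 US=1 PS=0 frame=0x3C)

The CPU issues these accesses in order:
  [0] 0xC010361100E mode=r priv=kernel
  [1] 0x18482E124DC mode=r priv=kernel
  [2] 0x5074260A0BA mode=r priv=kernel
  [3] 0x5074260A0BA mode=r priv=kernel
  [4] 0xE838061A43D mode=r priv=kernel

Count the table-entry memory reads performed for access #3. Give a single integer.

Walk each access:
#0 VA=0xC010361100E (r,kernel):
  L0: frame=0x16 idx=24 entry=0x18007 [P=1 RW=1 US=1 PS=0]
  L1: frame=0x18 idx=4 entry=0x1A007 [P=1 RW=1 US=1 PS=0]
  L2: frame=0x1A idx=27 entry=0x1D007 [P=1 RW=1 US=1 PS=0]
  L3: frame=0x1D idx=17 entry=0x1F007 [P=1 RW=1 US=1 PS=0]
  ✓ 0x1F00E  — 4 lookups
#1 VA=0x18482E124DC (r,kernel):
  L0: frame=0x16 idx=3 entry=0x23007 [P=1 RW=1 US=1 PS=0]
  L1: frame=0x23 idx=18 entry=0x26007 [P=1 RW=1 US=1 PS=0]
  L2: frame=0x26 idx=23 entry=0x27007 [P=1 RW=1 US=1 PS=0]
  L3: frame=0x27 idx=18 entry=0x29007 [P=1 RW=1 US=1 PS=0]
  ✓ 0x294DC  — 4 lookups
#2 VA=0x5074260A0BA (r,kernel):
  L0: frame=0x16 idx=10 entry=0x2D007 [P=1 RW=1 US=1 PS=0]
  L1: frame=0x2D idx=29 entry=0x30007 [P=1 RW=1 US=1 PS=0]
  L2: frame=0x30 idx=19 entry=0x33007 [P=1 RW=1 US=1 PS=0]
  L3: frame=0x33 idx=10 entry=0x34007 [P=1 RW=1 US=1 PS=0]
  ✓ 0x340BA  — 4 lookups
#3 VA=0x5074260A0BA (r,kernel):
  TLB hit vpn=0x5074260A → PA=0x340BA
#4 VA=0xE838061A43D (r,kernel):
  L0: frame=0x16 idx=29 entry=0x36007 [P=1 RW=1 US=1 PS=0]
  L1: frame=0x36 idx=14 entry=0x37007 [P=1 RW=1 US=1 PS=0]
  L2: frame=0x37 idx=3 entry=0x3B007 [P=1 RW=1 US=1 PS=0]
  L3: frame=0x3B idx=26 entry=0x3C007 [P=1 RW=1 US=1 PS=0]
  ✓ 0x3C43D  — 4 lookups

Entries read for #3: 0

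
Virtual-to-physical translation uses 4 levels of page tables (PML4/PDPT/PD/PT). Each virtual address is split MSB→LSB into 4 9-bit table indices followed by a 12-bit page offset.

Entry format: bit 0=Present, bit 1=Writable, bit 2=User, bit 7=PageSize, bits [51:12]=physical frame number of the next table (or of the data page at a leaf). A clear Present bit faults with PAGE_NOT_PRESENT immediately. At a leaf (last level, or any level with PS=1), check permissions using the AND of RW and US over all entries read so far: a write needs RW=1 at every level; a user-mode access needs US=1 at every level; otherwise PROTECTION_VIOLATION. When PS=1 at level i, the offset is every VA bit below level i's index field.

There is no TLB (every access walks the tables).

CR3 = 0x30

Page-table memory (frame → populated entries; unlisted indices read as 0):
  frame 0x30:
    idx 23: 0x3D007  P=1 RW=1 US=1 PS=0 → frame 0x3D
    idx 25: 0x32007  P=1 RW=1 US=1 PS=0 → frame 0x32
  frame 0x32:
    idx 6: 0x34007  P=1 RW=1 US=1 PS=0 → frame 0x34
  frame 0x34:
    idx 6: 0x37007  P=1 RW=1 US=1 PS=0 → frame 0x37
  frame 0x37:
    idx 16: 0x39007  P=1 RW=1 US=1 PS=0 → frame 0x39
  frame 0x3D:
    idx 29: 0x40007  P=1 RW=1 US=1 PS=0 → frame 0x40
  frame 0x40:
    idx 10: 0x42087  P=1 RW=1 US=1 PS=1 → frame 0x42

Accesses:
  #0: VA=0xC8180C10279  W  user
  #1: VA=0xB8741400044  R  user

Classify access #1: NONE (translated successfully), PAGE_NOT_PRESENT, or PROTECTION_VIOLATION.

Trace:
#0 VA=0xC8180C10279 (w,user):
  [0] read 0x30 idx=25: raw=0x32007 flags P=1 W=1 U=1 S=0
  [1] read 0x32 idx=6: raw=0x34007 flags P=1 W=1 U=1 S=0
  [2] read 0x34 idx=6: raw=0x37007 flags P=1 W=1 U=1 S=0
  [3] read 0x37 idx=16: raw=0x39007 flags P=1 W=1 U=1 S=0
  → PA=0x39279  (4 entries read)
#1 VA=0xB8741400044 (r,user):
  [0] read 0x30 idx=23: raw=0x3D007 flags P=1 W=1 U=1 S=0
  [1] read 0x3D idx=29: raw=0x40007 flags P=1 W=1 U=1 S=0
  [2] read 0x40 idx=10: raw=0x42087 flags P=1 W=1 U=1 S=1
  → PA=0x42044 (huge @L2)  (3 entries read)

Access #1 fault: NONE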